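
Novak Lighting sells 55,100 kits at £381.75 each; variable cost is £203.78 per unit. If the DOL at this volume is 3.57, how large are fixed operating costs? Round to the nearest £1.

£7,059,327

Total contribution margin = 55,100 × £177.97 = £9,806,147.00.
DOL = contribution / EBIT, so EBIT = £9,806,147.00 / 3.57 = £2,746,819.89.
And FC = contribution − EBIT = £9,806,147.00 − £2,746,819.89 = £7,059,327.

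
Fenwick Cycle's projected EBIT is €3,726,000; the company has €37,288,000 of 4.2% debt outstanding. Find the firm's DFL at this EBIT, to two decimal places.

Interest = €1,566,096.00.
DFL = EBIT ÷ (EBIT − I) = €3,726,000 ÷ (€3,726,000 − €1,566,096.00) = €3,726,000 ÷ €2,159,904.00 = 1.7251.

1.73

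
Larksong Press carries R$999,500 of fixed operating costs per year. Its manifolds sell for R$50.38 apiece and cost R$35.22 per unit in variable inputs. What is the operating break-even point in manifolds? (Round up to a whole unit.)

65,931 manifolds

Each unit contributes R$50.38 − R$35.22 = R$15.16.
Units to break even: R$999,500 ÷ R$15.16 = 65,930.08, rounded up to 65,931.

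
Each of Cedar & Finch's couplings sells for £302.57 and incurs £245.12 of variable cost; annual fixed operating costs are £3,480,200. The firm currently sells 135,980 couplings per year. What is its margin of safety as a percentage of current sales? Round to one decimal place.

Contribution margin per unit = £302.57 − £245.12 = £57.45. Break-even units = £3,480,200 ÷ £57.45 = 60,577.89; break-even revenue = 60,577.89 × £302.57 = £18,329,053.33.
Current sales = 135,980 × £302.57 = £41,143,468.60.
Margin of safety = (£41,143,468.60 − £18,329,053.33) ÷ £41,143,468.60 = 55.5%.

55.5%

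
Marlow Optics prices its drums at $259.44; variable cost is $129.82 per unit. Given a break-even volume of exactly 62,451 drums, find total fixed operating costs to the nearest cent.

Unit CM = price − variable cost = $259.44 − $129.82 = $129.62.
Fixed costs = break-even units × CM = 62,451 × $129.62 = $8,094,898.62.

$8,094,898.62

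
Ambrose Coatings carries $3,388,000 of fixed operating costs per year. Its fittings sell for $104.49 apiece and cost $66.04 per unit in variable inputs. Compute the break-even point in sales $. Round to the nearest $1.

Contribution margin per unit = $104.49 − $66.04 = $38.45, a CM ratio of $38.45 ÷ $104.49 = 0.3680.
Break-even sales = FC ÷ CM ratio = $3,388,000 × $104.49 / $38.45 = $9,207,077.

$9,207,077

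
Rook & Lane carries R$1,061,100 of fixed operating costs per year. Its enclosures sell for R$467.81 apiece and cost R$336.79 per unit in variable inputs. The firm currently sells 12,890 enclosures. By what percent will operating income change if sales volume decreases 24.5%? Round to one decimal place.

-65.9%

Contribution at this volume is 12,890 × R$131.02 = R$1,688,847.80.
Subtracting fixed costs: EBIT = R$1,688,847.80 − R$1,061,100 = R$627,747.80.
So DOL = total CM / EBIT = R$1,688,847.80 / R$627,747.80 = 2.6903.
So EBIT moves 2.6903 × (-24.5%) = -65.9%.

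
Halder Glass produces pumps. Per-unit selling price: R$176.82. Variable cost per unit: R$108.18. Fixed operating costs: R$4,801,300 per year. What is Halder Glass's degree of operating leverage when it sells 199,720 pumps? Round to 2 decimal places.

1.54

Contribution at this volume is 199,720 × R$68.64 = R$13,708,780.80.
EBIT = R$13,708,780.80 − R$4,801,300 = R$8,907,480.80.
Degree of operating leverage = R$13,708,780.80 / R$8,907,480.80 = 1.5390.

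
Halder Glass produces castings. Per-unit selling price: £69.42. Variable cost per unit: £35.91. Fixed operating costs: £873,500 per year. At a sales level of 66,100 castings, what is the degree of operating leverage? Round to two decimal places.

1.65

Contribution at this volume is 66,100 × £33.51 = £2,215,011.00.
EBIT = £2,215,011.00 − £873,500 = £1,341,511.00.
DOL = contribution ÷ EBIT = £2,215,011.00 ÷ £1,341,511.00 = 1.6511.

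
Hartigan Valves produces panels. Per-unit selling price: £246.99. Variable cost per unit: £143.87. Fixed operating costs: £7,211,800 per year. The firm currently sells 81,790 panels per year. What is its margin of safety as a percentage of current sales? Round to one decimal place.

14.5%

Contribution margin per unit = £246.99 − £143.87 = £103.12. Break-even units = £7,211,800 ÷ £103.12 = 69,936.00; break-even revenue = 69,936.00 × £246.99 = £17,273,491.87.
Actual sales revenue = 81,790 × £246.99 = £20,201,312.10.
Margin of safety = (£20,201,312.10 − £17,273,491.87) ÷ £20,201,312.10 = 14.5%.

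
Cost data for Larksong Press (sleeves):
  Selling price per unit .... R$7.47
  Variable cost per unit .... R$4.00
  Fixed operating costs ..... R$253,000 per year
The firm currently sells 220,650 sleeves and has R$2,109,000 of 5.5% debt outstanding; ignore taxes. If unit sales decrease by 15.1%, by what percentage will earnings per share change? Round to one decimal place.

-29.1%

Total contribution margin = 220,650 × R$3.47 = R$765,655.50.
Subtracting fixed costs: EBIT = R$765,655.50 − R$253,000 = R$512,655.50.
Interest = R$115,995.00, so EBIT − I = R$396,660.50.
DCL = total CM / (EBIT − I) = R$765,655.50 / R$396,660.50 = 1.9303.
%ΔEPS = DCL × %ΔSales = 1.9303 × -15.1% = -29.1%.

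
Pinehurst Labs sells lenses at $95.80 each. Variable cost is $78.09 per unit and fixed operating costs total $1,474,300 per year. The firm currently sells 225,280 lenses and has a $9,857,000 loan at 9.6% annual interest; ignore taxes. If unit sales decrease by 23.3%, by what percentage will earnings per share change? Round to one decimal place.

At 225,280 units, contribution = 225,280 × $17.71 = $3,989,708.80.
EBIT = $3,989,708.80 − $1,474,300 = $2,515,408.80.
Interest = $946,272.00, so EBIT − I = $1,569,136.80.
Degree of combined leverage = contribution ÷ (EBIT − I) = $3,989,708.80 ÷ $1,569,136.80 = 2.5426.
EPS therefore changes by 2.5426 × (-23.3%) = -59.2%.

-59.2%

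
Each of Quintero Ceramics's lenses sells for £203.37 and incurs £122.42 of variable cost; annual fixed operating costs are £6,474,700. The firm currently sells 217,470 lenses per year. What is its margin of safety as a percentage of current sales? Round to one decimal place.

Each unit contributes £203.37 − £122.42 = £80.95. Break-even units = £6,474,700 ÷ £80.95 = 79,983.94; break-even revenue = 79,983.94 × £203.37 = £16,266,334.02.
Current sales = 217,470 × £203.37 = £44,226,873.90.
Margin of safety = (£44,226,873.90 − £16,266,334.02) ÷ £44,226,873.90 = 63.2%.

63.2%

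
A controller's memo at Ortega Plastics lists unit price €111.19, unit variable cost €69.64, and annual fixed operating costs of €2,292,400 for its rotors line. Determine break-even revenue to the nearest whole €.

CM per unit = €111.19 − €69.64 = €41.55; CM ratio = €41.55 / €111.19 = 0.3737.
Break-even sales = FC ÷ CM ratio = €2,292,400 × €111.19 / €41.55 = €6,134,584.

€6,134,584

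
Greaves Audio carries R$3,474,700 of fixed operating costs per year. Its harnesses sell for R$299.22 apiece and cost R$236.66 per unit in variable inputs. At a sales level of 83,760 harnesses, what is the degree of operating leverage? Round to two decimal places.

2.97

At 83,760 units, contribution = 83,760 × R$62.56 = R$5,240,025.60.
EBIT = R$5,240,025.60 − R$3,474,700 = R$1,765,325.60.
So DOL = total CM / EBIT = R$5,240,025.60 / R$1,765,325.60 = 2.9683.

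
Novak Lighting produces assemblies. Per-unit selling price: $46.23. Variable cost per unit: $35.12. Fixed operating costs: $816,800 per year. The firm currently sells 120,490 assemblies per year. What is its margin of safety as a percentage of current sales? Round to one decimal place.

39.0%

Contribution margin per unit = $46.23 − $35.12 = $11.11. Break-even units = $816,800 ÷ $11.11 = 73,519.35; break-even revenue = 73,519.35 × $46.23 = $3,398,799.64.
Actual sales revenue = 120,490 × $46.23 = $5,570,252.70.
Margin of safety = ($5,570,252.70 − $3,398,799.64) ÷ $5,570,252.70 = 39.0%.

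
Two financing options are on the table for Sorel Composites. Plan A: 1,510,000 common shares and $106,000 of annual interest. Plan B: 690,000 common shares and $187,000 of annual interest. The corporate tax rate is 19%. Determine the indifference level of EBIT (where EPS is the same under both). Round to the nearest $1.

$255,159

Set EPS_A = EPS_B: (EBIT − $106,000)(1 − 0.19) ÷ 1,510,000 = (EBIT − $187,000)(1 − 0.19) ÷ 690,000.
Cancelling (1 − t) and cross-multiplying: 690,000·(EBIT − 106,000) = 1,510,000·(EBIT − 187,000).
Solving, EBIT = (187,000·1,510,000 − 106,000·690,000) / (1,510,000 − 690,000) = 209,230,000,000 / 820,000 = 255,158.54.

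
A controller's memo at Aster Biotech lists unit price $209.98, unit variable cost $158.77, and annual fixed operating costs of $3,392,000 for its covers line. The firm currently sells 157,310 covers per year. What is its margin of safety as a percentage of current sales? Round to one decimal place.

Contribution margin per unit = $209.98 − $158.77 = $51.21. Break-even units = $3,392,000 ÷ $51.21 = 66,237.06; break-even revenue = 66,237.06 × $209.98 = $13,908,458.50.
Current sales = 157,310 × $209.98 = $33,031,953.80.
Margin of safety = ($33,031,953.80 − $13,908,458.50) ÷ $33,031,953.80 = 57.9%.

57.9%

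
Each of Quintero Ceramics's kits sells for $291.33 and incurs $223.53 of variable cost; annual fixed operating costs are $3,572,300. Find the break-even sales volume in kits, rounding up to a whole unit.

52,689 kits

Unit CM = price − variable cost = $291.33 − $223.53 = $67.80.
Units to break even: $3,572,300 ÷ $67.80 = 52,688.79, rounded up to 52,689.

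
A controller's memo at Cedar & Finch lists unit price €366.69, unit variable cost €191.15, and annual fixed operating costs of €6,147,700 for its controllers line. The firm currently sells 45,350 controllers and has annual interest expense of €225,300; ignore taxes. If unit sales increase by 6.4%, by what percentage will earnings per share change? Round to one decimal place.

At 45,350 units, contribution = 45,350 × €175.54 = €7,960,739.00.
Subtracting fixed costs: EBIT = €7,960,739.00 − €6,147,700 = €1,813,039.00.
Interest = €225,300.00, so EBIT − I = €1,587,739.00.
DCL = total CM / (EBIT − I) = €7,960,739.00 / €1,587,739.00 = 5.0139.
EPS therefore changes by 5.0139 × (+6.4%) = +32.1%.

+32.1%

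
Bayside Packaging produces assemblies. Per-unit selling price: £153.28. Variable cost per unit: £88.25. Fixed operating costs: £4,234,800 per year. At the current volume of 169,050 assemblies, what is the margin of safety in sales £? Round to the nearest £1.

£15,930,281

Each unit contributes £153.28 − £88.25 = £65.03. Break-even units = £4,234,800 ÷ £65.03 = 65,120.71; break-even revenue = 65,120.71 × £153.28 = £9,981,702.97.
Current sales = 169,050 × £153.28 = £25,911,984.00.
Margin of safety = £25,911,984.00 − £9,981,702.97 = £15,930,281.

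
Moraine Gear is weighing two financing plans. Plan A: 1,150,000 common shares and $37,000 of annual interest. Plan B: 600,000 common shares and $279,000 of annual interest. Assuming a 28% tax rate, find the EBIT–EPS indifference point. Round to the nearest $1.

$543,000

At indifference, (EBIT − 37,000)(1 − t)/1,150,000 = (EBIT − 279,000)(1 − t)/600,000.
The (1 − t) factor cancels: (EBIT − 37,000) × 600,000 = (EBIT − 279,000) × 1,150,000.
Solving, EBIT = (279,000·1,150,000 − 37,000·600,000) / (1,150,000 − 600,000) = 298,650,000,000 / 550,000 = 543,000.00.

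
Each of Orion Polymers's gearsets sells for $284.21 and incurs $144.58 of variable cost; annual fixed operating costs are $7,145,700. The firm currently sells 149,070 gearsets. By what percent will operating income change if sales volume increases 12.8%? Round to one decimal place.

+19.5%

Contribution at this volume is 149,070 × $139.63 = $20,814,644.10.
EBIT = $20,814,644.10 − $7,145,700 = $13,668,944.10.
DOL = contribution ÷ EBIT = $20,814,644.10 ÷ $13,668,944.10 = 1.5228.
So EBIT moves 1.5228 × (+12.8%) = +19.5%.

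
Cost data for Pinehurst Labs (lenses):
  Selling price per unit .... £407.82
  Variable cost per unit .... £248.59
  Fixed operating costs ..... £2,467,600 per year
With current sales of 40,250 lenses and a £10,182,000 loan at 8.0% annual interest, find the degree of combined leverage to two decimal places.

2.05

At 40,250 units, contribution = 40,250 × £159.23 = £6,409,007.50.
EBIT = £6,409,007.50 − £2,467,600 = £3,941,407.50. Interest = £814,560.00.
DOL = £6,409,007.50 ÷ £3,941,407.50 = 1.6261; DFL = £3,941,407.50 ÷ £3,126,847.50 = 1.2605.
Combined leverage = 1.6261 × 1.2605 = 2.0497.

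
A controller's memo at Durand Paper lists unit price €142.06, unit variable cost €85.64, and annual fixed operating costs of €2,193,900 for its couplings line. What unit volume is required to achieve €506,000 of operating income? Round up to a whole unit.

Contribution margin per unit = €142.06 − €85.64 = €56.42.
Units = (FC + target) / CM = (€2,193,900 + €506,000) / €56.42 = 47,853.60, so 47,854 couplings.

47,854 couplings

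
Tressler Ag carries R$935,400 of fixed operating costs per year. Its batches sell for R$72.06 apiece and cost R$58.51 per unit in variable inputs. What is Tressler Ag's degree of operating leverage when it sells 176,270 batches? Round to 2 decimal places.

At 176,270 units, contribution = 176,270 × R$13.55 = R$2,388,458.50.
Subtracting fixed costs: EBIT = R$2,388,458.50 − R$935,400 = R$1,453,058.50.
So DOL = total CM / EBIT = R$2,388,458.50 / R$1,453,058.50 = 1.6437.

1.64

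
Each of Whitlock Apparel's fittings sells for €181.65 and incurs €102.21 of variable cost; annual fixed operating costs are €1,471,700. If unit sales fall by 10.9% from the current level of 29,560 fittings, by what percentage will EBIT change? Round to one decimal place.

Total contribution margin = 29,560 × €79.44 = €2,348,246.40.
EBIT = €2,348,246.40 − €1,471,700 = €876,546.40.
Degree of operating leverage = €2,348,246.40 / €876,546.40 = 2.6790.
So EBIT moves 2.6790 × (-10.9%) = -29.2%.

-29.2%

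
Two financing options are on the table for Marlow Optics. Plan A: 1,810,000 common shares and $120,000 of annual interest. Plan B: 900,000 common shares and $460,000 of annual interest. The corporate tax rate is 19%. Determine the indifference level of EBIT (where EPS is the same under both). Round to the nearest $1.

Set EPS_A = EPS_B: (EBIT − $120,000)(1 − 0.19) ÷ 1,810,000 = (EBIT − $460,000)(1 − 0.19) ÷ 900,000.
The (1 − t) factor cancels: (EBIT − 120,000) × 900,000 = (EBIT − 460,000) × 1,810,000.
Solving, EBIT = (460,000·1,810,000 − 120,000·900,000) / (1,810,000 − 900,000) = 724,600,000,000 / 910,000 = 796,263.74.

$796,264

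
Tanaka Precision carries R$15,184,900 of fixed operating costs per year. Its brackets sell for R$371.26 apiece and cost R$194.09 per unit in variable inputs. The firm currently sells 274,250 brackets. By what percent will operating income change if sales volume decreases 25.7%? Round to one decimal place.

Contribution at this volume is 274,250 × R$177.17 = R$48,588,872.50.
EBIT = R$48,588,872.50 − R$15,184,900 = R$33,403,972.50.
Degree of operating leverage = R$48,588,872.50 / R$33,403,972.50 = 1.4546.
%ΔEBIT = DOL × %ΔSales = 1.4546 × -25.7% = -37.4%.

-37.4%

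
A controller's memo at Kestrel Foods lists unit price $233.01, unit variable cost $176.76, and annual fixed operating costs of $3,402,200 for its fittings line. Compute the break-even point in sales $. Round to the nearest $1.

$14,093,273

CM per unit = $233.01 − $176.76 = $56.25; CM ratio = $56.25 / $233.01 = 0.2414.
Break-even sales = FC ÷ CM ratio = $3,402,200 × $233.01 / $56.25 = $14,093,273.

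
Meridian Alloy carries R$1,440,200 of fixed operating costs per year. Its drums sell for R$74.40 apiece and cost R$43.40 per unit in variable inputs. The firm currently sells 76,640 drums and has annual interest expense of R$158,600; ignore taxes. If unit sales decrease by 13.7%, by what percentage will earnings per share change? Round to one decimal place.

At 76,640 units, contribution = 76,640 × R$31.00 = R$2,375,840.00.
Operating income = contribution − fixed costs = R$2,375,840.00 − R$1,440,200 = R$935,640.00.
Interest = R$158,600.00, so EBIT − I = R$777,040.00.
Degree of combined leverage = contribution ÷ (EBIT − I) = R$2,375,840.00 ÷ R$777,040.00 = 3.0576.
EPS therefore changes by 3.0576 × (-13.7%) = -41.9%.

-41.9%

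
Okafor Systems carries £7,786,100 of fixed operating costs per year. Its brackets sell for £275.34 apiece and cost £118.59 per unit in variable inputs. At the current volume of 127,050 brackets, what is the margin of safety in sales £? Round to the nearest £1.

Each unit contributes £275.34 − £118.59 = £156.75. Break-even units = £7,786,100 ÷ £156.75 = 49,672.09; break-even revenue = 49,672.09 × £275.34 = £13,676,713.07.
Actual sales revenue = 127,050 × £275.34 = £34,981,947.00.
Margin of safety = £34,981,947.00 − £13,676,713.07 = £21,305,234.

£21,305,234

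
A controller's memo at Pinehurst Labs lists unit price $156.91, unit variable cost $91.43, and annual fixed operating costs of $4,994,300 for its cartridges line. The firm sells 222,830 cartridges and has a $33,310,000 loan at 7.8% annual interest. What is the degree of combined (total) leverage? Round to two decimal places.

2.08

Total contribution margin = 222,830 × $65.48 = $14,590,908.40.
EBIT = $14,590,908.40 − $4,994,300 = $9,596,608.40. Interest = $2,598,180.00.
DOL = $14,590,908.40 ÷ $9,596,608.40 = 1.5204; DFL = $9,596,608.40 ÷ $6,998,428.40 = 1.3713.
DCL = DOL × DFL = 1.5204 × 1.3713 = 2.0849.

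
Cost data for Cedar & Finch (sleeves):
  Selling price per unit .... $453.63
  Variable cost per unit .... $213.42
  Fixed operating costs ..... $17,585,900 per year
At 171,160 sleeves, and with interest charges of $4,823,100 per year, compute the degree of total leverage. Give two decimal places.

2.20

At 171,160 units, contribution = 171,160 × $240.21 = $41,114,343.60.
EBIT = $41,114,343.60 − $17,585,900 = $23,528,443.60. Interest = $4,823,100.00, so EBIT − I = $18,705,343.60.
Degree of total leverage = total CM / (EBIT − interest) = $41,114,343.60 / $18,705,343.60 = 2.1980.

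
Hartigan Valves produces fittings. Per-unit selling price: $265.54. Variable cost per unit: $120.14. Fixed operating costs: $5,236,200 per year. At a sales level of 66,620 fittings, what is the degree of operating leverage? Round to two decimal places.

2.18

Contribution at this volume is 66,620 × $145.40 = $9,686,548.00.
EBIT = $9,686,548.00 − $5,236,200 = $4,450,348.00.
DOL = contribution ÷ EBIT = $9,686,548.00 ÷ $4,450,348.00 = 2.1766.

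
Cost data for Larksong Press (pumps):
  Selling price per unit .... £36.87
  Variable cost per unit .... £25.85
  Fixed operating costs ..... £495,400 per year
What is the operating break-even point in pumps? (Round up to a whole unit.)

Contribution margin per unit = £36.87 − £25.85 = £11.02.
Units to break even: £495,400 ÷ £11.02 = 44,954.63, rounded up to 44,955.

44,955 pumps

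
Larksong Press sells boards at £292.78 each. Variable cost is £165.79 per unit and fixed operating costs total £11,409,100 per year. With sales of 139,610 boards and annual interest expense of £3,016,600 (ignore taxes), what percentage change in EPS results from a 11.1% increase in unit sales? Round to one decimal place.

Total contribution margin = 139,610 × £126.99 = £17,729,073.90.
Operating income = contribution − fixed costs = £17,729,073.90 − £11,409,100 = £6,319,973.90.
Interest = £3,016,600.00, so EBIT − I = £3,303,373.90.
Degree of combined leverage = contribution ÷ (EBIT − I) = £17,729,073.90 ÷ £3,303,373.90 = 5.3670.
EPS therefore changes by 5.3670 × (+11.1%) = +59.6%.

+59.6%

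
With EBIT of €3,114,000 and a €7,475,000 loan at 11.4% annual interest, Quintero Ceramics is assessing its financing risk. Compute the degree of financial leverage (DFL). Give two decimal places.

Interest = €852,150.00.
DFL = EBIT ÷ (EBIT − I) = €3,114,000 ÷ (€3,114,000 − €852,150.00) = €3,114,000 ÷ €2,261,850.00 = 1.3767.

1.38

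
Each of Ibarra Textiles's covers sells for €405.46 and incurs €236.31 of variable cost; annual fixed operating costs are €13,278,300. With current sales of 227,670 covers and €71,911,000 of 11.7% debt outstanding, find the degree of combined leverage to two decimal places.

Total contribution margin = 227,670 × €169.15 = €38,510,380.50.
Subtracting fixed costs: EBIT = €38,510,380.50 − €13,278,300 = €25,232,080.50. Interest = €8,413,587.00, so EBIT − I = €16,818,493.50.
DCL = contribution ÷ (EBIT − I) = €38,510,380.50 ÷ €16,818,493.50 = 2.2898.

2.29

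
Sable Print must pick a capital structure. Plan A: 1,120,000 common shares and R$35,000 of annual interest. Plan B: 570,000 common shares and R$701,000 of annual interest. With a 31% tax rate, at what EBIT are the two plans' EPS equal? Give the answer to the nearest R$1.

R$1,391,218

Set EPS_A = EPS_B: (EBIT − R$35,000)(1 − 0.31) ÷ 1,120,000 = (EBIT − R$701,000)(1 − 0.31) ÷ 570,000.
Cancelling (1 − t) and cross-multiplying: 570,000·(EBIT − 35,000) = 1,120,000·(EBIT − 701,000).
Solving, EBIT = (701,000·1,120,000 − 35,000·570,000) / (1,120,000 − 570,000) = 765,170,000,000 / 550,000 = 1,391,218.18.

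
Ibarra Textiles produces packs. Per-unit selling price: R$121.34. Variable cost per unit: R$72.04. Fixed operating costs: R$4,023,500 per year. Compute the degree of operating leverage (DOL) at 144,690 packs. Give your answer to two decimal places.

Total contribution margin = 144,690 × R$49.30 = R$7,133,217.00.
EBIT = R$7,133,217.00 − R$4,023,500 = R$3,109,717.00.
Degree of operating leverage = R$7,133,217.00 / R$3,109,717.00 = 2.2938.

2.29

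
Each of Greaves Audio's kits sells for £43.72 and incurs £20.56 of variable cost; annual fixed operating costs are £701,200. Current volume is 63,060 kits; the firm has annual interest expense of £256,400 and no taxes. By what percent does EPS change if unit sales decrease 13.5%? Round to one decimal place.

-39.2%

At 63,060 units, contribution = 63,060 × £23.16 = £1,460,469.60.
EBIT = £1,460,469.60 − £701,200 = £759,269.60.
Interest = £256,400.00, so EBIT − I = £502,869.60.
Degree of combined leverage = contribution ÷ (EBIT − I) = £1,460,469.60 ÷ £502,869.60 = 2.9043.
EPS therefore changes by 2.9043 × (-13.5%) = -39.2%.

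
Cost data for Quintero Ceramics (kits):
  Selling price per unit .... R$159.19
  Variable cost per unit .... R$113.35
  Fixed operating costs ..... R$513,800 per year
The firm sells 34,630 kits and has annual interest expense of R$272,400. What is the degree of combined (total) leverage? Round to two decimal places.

1.98

Contribution at this volume is 34,630 × R$45.84 = R$1,587,439.20.
Operating income = contribution − fixed costs = R$1,587,439.20 − R$513,800 = R$1,073,639.20. Interest = R$272,400.00, so EBIT − I = R$801,239.20.
DCL = contribution ÷ (EBIT − I) = R$1,587,439.20 ÷ R$801,239.20 = 1.9812.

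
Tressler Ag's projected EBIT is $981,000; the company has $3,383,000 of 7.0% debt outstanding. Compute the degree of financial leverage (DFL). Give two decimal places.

Annual interest charges come to $236,810.00.
DFL = EBIT ÷ (EBIT − I) = $981,000 ÷ ($981,000 − $236,810.00) = $981,000 ÷ $744,190.00 = 1.3182.

1.32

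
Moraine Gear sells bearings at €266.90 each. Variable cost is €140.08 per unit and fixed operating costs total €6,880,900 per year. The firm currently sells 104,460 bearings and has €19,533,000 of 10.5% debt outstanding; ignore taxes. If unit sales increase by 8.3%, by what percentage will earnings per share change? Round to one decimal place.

+25.5%

At 104,460 units, contribution = 104,460 × €126.82 = €13,247,617.20.
Operating income = contribution − fixed costs = €13,247,617.20 − €6,880,900 = €6,366,717.20.
Interest = €2,050,965.00, so EBIT − I = €4,315,752.20.
Degree of combined leverage = contribution ÷ (EBIT − I) = €13,247,617.20 ÷ €4,315,752.20 = 3.0696.
EPS therefore changes by 3.0696 × (+8.3%) = +25.5%.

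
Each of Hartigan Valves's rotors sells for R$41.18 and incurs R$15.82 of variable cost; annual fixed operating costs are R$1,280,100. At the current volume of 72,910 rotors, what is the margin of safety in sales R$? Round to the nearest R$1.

Unit CM = price − variable cost = R$41.18 − R$15.82 = R$25.36. Break-even units = R$1,280,100 ÷ R$25.36 = 50,477.13; break-even revenue = 50,477.13 × R$41.18 = R$2,078,648.19.
Current sales = 72,910 × R$41.18 = R$3,002,433.80.
Margin of safety = R$3,002,433.80 − R$2,078,648.19 = R$923,786.

R$923,786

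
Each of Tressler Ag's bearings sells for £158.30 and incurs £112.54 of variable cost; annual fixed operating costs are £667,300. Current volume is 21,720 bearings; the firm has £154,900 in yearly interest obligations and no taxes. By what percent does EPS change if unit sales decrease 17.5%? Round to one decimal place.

Contribution at this volume is 21,720 × £45.76 = £993,907.20.
Subtracting fixed costs: EBIT = £993,907.20 − £667,300 = £326,607.20.
Interest = £154,900.00, so EBIT − I = £171,707.20.
DCL = total CM / (EBIT − I) = £993,907.20 / £171,707.20 = 5.7884.
EPS therefore changes by 5.7884 × (-17.5%) = -101.3%.

-101.3%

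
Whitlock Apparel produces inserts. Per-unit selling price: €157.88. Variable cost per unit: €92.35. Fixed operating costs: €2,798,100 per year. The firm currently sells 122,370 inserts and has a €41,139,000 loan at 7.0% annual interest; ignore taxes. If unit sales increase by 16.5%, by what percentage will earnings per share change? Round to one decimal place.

At 122,370 units, contribution = 122,370 × €65.53 = €8,018,906.10.
Operating income = contribution − fixed costs = €8,018,906.10 − €2,798,100 = €5,220,806.10.
Interest = €2,879,730.00, so EBIT − I = €2,341,076.10.
Degree of combined leverage = contribution ÷ (EBIT − I) = €8,018,906.10 ÷ €2,341,076.10 = 3.4253.
%ΔEPS = DCL × %ΔSales = 3.4253 × +16.5% = +56.5%.

+56.5%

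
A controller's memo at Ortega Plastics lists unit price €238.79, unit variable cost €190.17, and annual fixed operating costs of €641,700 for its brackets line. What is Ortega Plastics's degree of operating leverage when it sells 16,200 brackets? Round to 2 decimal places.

At 16,200 units, contribution = 16,200 × €48.62 = €787,644.00.
EBIT = €787,644.00 − €641,700 = €145,944.00.
Degree of operating leverage = €787,644.00 / €145,944.00 = 5.3969.

5.40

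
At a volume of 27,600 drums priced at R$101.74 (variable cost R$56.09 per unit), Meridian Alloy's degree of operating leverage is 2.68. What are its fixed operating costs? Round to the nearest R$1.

R$789,813

Total contribution margin = 27,600 × R$45.65 = R$1,259,940.00.
Since DOL = CM ÷ EBIT, EBIT = R$1,259,940.00 ÷ 2.68 = R$470,126.87.
And FC = contribution − EBIT = R$1,259,940.00 − R$470,126.87 = R$789,813.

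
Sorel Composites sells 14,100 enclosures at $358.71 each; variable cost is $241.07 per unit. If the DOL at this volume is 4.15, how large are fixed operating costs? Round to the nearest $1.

$1,259,031

Contribution at this volume is 14,100 × $117.64 = $1,658,724.00.
Since DOL = CM ÷ EBIT, EBIT = $1,658,724.00 ÷ 4.15 = $399,692.53.
Fixed costs = CM − EBIT = $1,658,724.00 − $399,692.53 = $1,259,031.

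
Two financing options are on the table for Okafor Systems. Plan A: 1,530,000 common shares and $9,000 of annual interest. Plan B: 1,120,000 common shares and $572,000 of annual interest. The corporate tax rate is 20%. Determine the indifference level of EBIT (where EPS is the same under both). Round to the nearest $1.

At indifference, (EBIT − 9,000)(1 − t)/1,530,000 = (EBIT − 572,000)(1 − t)/1,120,000.
The (1 − t) factor cancels: (EBIT − 9,000) × 1,120,000 = (EBIT − 572,000) × 1,530,000.
EBIT × (1,530,000 − 1,120,000) = 572,000 × 1,530,000 − 9,000 × 1,120,000 = 865,080,000,000, so EBIT = 865,080,000,000 ÷ 410,000 = 2,109,951.22.

$2,109,951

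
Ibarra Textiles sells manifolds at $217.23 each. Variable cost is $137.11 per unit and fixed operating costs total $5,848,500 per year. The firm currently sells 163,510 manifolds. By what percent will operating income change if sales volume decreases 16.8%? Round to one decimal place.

Contribution at this volume is 163,510 × $80.12 = $13,100,421.20.
Subtracting fixed costs: EBIT = $13,100,421.20 − $5,848,500 = $7,251,921.20.
Degree of operating leverage = $13,100,421.20 / $7,251,921.20 = 1.8065.
Operating income changes by 1.8065 × -16.8% = -30.3%.

-30.3%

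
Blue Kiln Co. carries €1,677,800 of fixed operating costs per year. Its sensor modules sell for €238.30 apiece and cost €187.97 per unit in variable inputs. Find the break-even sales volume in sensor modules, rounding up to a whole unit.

Unit CM = price − variable cost = €238.30 − €187.97 = €50.33.
Units to break even: €1,677,800 ÷ €50.33 = 33,335.98, rounded up to 33,336.

33,336 sensor modules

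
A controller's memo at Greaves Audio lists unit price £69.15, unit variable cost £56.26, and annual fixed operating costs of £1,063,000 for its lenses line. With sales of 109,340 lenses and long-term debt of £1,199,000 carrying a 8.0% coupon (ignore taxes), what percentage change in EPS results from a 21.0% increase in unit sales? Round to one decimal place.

At 109,340 units, contribution = 109,340 × £12.89 = £1,409,392.60.
Operating income = contribution − fixed costs = £1,409,392.60 − £1,063,000 = £346,392.60.
Interest = £95,920.00, so EBIT − I = £250,472.60.
DCL = total CM / (EBIT − I) = £1,409,392.60 / £250,472.60 = 5.6269.
EPS therefore changes by 5.6269 × (+21.0%) = +118.2%.

+118.2%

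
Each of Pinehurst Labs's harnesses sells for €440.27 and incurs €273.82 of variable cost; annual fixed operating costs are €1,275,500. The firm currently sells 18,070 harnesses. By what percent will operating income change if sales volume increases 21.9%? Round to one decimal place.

Total contribution margin = 18,070 × €166.45 = €3,007,751.50.
Subtracting fixed costs: EBIT = €3,007,751.50 − €1,275,500 = €1,732,251.50.
So DOL = total CM / EBIT = €3,007,751.50 / €1,732,251.50 = 1.7363.
Operating income changes by 1.7363 × +21.9% = +38.0%.

+38.0%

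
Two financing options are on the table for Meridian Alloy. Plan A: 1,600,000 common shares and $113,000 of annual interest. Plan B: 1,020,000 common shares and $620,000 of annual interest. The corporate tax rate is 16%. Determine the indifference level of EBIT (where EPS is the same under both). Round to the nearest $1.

$1,511,621

At indifference, (EBIT − 113,000)(1 − t)/1,600,000 = (EBIT − 620,000)(1 − t)/1,020,000.
Cancelling (1 − t) and cross-multiplying: 1,020,000·(EBIT − 113,000) = 1,600,000·(EBIT − 620,000).
EBIT × (1,600,000 − 1,020,000) = 620,000 × 1,600,000 − 113,000 × 1,020,000 = 876,740,000,000, so EBIT = 876,740,000,000 ÷ 580,000 = 1,511,620.69.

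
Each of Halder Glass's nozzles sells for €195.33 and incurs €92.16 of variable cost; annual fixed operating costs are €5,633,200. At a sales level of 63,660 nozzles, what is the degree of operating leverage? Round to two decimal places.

Contribution at this volume is 63,660 × €103.17 = €6,567,802.20.
EBIT = €6,567,802.20 − €5,633,200 = €934,602.20.
Degree of operating leverage = €6,567,802.20 / €934,602.20 = 7.0274.

7.03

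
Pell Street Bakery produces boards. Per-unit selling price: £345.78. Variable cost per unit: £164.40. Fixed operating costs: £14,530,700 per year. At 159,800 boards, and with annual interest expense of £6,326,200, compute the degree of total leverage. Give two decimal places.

Contribution at this volume is 159,800 × £181.38 = £28,984,524.00.
Subtracting fixed costs: EBIT = £28,984,524.00 − £14,530,700 = £14,453,824.00. Interest = £6,326,200.00, so EBIT − I = £8,127,624.00.
Degree of total leverage = total CM / (EBIT − interest) = £28,984,524.00 / £8,127,624.00 = 3.5662.

3.57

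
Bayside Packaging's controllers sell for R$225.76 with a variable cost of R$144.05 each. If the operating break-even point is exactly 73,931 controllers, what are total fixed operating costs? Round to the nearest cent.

R$6,040,902.01

Each unit contributes R$225.76 − R$144.05 = R$81.71.
Fixed costs = break-even units × CM = 73,931 × R$81.71 = R$6,040,902.01.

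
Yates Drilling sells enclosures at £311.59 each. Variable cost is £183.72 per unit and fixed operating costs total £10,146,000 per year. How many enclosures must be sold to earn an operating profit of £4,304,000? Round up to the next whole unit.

113,006 enclosures

Each unit contributes £311.59 − £183.72 = £127.87.
Need Q such that Q × £127.87 − £10,146,000 = £4,304,000, i.e. Q = £14,450,000 / £127.87 = 113,005.40 → 113,006.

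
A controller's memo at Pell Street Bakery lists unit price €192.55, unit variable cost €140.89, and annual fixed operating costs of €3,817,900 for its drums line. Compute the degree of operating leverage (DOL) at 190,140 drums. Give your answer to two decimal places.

At 190,140 units, contribution = 190,140 × €51.66 = €9,822,632.40.
Operating income = contribution − fixed costs = €9,822,632.40 − €3,817,900 = €6,004,732.40.
So DOL = total CM / EBIT = €9,822,632.40 / €6,004,732.40 = 1.6358.

1.64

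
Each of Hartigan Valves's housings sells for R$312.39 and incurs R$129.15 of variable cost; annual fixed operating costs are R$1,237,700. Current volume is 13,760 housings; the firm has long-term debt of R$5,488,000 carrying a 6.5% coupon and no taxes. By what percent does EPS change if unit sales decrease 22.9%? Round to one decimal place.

-62.3%

Total contribution margin = 13,760 × R$183.24 = R$2,521,382.40.
Operating income = contribution − fixed costs = R$2,521,382.40 − R$1,237,700 = R$1,283,682.40.
Interest = R$356,720.00, so EBIT − I = R$926,962.40.
Degree of combined leverage = contribution ÷ (EBIT − I) = R$2,521,382.40 ÷ R$926,962.40 = 2.7200.
EPS therefore changes by 2.7200 × (-22.9%) = -62.3%.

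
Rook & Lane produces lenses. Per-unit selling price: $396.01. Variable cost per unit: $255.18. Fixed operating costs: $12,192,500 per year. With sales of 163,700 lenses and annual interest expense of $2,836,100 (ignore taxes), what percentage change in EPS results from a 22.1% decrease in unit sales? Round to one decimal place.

At 163,700 units, contribution = 163,700 × $140.83 = $23,053,871.00.
Operating income = contribution − fixed costs = $23,053,871.00 − $12,192,500 = $10,861,371.00.
Interest = $2,836,100.00, so EBIT − I = $8,025,271.00.
DCL = total CM / (EBIT − I) = $23,053,871.00 / $8,025,271.00 = 2.8727.
%ΔEPS = DCL × %ΔSales = 2.8727 × -22.1% = -63.5%.

-63.5%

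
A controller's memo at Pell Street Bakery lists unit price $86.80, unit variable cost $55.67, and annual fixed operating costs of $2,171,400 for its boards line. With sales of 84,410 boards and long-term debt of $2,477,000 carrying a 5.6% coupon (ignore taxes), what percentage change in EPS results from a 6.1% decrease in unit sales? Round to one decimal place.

-50.5%

At 84,410 units, contribution = 84,410 × $31.13 = $2,627,683.30.
EBIT = $2,627,683.30 − $2,171,400 = $456,283.30.
Interest = $138,712.00, so EBIT − I = $317,571.30.
Degree of combined leverage = contribution ÷ (EBIT − I) = $2,627,683.30 ÷ $317,571.30 = 8.2743.
%ΔEPS = DCL × %ΔSales = 8.2743 × -6.1% = -50.5%.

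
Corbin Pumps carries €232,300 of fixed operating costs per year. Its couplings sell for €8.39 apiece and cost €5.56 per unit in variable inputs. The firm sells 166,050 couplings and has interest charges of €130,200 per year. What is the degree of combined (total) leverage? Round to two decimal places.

Contribution at this volume is 166,050 × €2.83 = €469,921.50.
Subtracting fixed costs: EBIT = €469,921.50 − €232,300 = €237,621.50. Interest = €130,200.00, so EBIT − I = €107,421.50.
Degree of total leverage = total CM / (EBIT − interest) = €469,921.50 / €107,421.50 = 4.3746.

4.37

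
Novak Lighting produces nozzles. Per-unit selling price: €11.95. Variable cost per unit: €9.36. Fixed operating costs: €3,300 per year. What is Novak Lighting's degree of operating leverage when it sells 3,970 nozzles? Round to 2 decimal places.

At 3,970 units, contribution = 3,970 × €2.59 = €10,282.30.
Subtracting fixed costs: EBIT = €10,282.30 − €3,300 = €6,982.30.
So DOL = total CM / EBIT = €10,282.30 / €6,982.30 = 1.4726.

1.47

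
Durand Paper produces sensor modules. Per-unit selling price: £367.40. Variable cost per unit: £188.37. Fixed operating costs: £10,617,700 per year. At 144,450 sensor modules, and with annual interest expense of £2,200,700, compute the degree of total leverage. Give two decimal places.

Contribution at this volume is 144,450 × £179.03 = £25,860,883.50.
Subtracting fixed costs: EBIT = £25,860,883.50 − £10,617,700 = £15,243,183.50. Interest = £2,200,700.00.
DOL = £25,860,883.50 ÷ £15,243,183.50 = 1.6966; DFL = £15,243,183.50 ÷ £13,042,483.50 = 1.1687.
DCL = DOL × DFL = 1.6966 × 1.1687 = 1.9828.

1.98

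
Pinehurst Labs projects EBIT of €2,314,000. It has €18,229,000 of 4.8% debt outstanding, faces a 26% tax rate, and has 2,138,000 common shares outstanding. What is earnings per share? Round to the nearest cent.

Interest = €874,992.00, so EBT = €2,314,000 − €874,992.00 = €1,439,008.00.
After tax at 26%: net income = €1,439,008.00 × 0.74 = €1,064,865.92.
EPS = €1,064,865.92 ÷ 2,138,000 = €0.50.

€0.50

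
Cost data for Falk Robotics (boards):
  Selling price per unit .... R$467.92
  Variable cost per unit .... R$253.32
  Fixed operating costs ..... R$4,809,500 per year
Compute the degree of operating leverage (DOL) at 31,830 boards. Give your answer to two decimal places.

3.38

Total contribution margin = 31,830 × R$214.60 = R$6,830,718.00.
EBIT = R$6,830,718.00 − R$4,809,500 = R$2,021,218.00.
DOL = contribution ÷ EBIT = R$6,830,718.00 ÷ R$2,021,218.00 = 3.3795.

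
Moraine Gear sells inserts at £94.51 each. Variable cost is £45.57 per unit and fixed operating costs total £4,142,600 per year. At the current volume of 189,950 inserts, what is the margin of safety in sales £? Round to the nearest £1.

£9,952,233

Contribution margin per unit = £94.51 − £45.57 = £48.94. Break-even units = £4,142,600 ÷ £48.94 = 84,646.51; break-even revenue = 84,646.51 × £94.51 = £7,999,941.28.
Actual sales revenue = 189,950 × £94.51 = £17,952,174.50.
Margin of safety = £17,952,174.50 − £7,999,941.28 = £9,952,233.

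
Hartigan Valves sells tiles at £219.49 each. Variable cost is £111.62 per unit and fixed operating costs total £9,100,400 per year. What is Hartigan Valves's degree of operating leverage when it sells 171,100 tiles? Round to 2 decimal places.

At 171,100 units, contribution = 171,100 × £107.87 = £18,456,557.00.
Operating income = contribution − fixed costs = £18,456,557.00 − £9,100,400 = £9,356,157.00.
So DOL = total CM / EBIT = £18,456,557.00 / £9,356,157.00 = 1.9727.

1.97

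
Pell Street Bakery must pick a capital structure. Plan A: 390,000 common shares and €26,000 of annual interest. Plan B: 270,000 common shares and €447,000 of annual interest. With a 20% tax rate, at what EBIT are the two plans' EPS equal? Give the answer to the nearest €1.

€1,394,250

At indifference, (EBIT − 26,000)(1 − t)/390,000 = (EBIT − 447,000)(1 − t)/270,000.
The (1 − t) factor cancels: (EBIT − 26,000) × 270,000 = (EBIT − 447,000) × 390,000.
Solving, EBIT = (447,000·390,000 − 26,000·270,000) / (390,000 − 270,000) = 167,310,000,000 / 120,000 = 1,394,250.00.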